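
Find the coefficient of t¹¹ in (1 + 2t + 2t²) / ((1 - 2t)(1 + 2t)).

The denominator gives the recurrence a_n = 4a_(n−2) for n ≥ 3; the numerator fixes a_0 = 1, a_1 = 2, a_2 = 6.
Iterating: 1, 2, 6, 8, 24, 32, 96, 128, 384, 512, 1536, 2048, so a_11 = 2048.

2048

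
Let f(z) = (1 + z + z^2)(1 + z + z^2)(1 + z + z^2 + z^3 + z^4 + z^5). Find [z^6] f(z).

8

(1 + z + z^2) has coefficients 1,1,1 for degrees 0…2.
(1 + z + z^2) has coefficients 1,1,1,0,0,0,0 for degrees 0…6.
Finally multiplying by (1 + z + z^2 + z^3 + z^4 + z^5), the product of all factors after the first has coefficients 1,2,3,3,3,3,2 for degrees 0…6.
[z^6] = 1·2 + 1·3 + 1·3 = 8.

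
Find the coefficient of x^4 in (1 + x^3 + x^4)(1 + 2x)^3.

(1 + x^3 + x^4) has coefficients 1,0,0,1,1 for degrees 0…4.
(1 + 2x)^3 has coefficients 1,6,12,8,0 for degrees 0…4.
[x^4] = 1·0 + 1·6 + 1·1 = 7.

7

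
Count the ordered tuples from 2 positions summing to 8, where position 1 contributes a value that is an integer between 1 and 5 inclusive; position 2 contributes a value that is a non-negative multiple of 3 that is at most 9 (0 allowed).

2

The generating function for the choices is (q + q² + q³ + q⁴ + q⁵)·(1 + q³ + q⁶ + q⁹); the count is [q⁸].
(q + q² + q³ + q⁴ + q⁵) has coefficients 0,1,1,1,1,1 for degrees 0…5.
(1 + q³ + q⁶ + q⁹) has coefficients 1,0,0,1,0,0,1,0,0 for degrees 0…8.
[q⁸] = 1·0 + 1·1 + 1·0 + 1·0 + 1·1 = 2.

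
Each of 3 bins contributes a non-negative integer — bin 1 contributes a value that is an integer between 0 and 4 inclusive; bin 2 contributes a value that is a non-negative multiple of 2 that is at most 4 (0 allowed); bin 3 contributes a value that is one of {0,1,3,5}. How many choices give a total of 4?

The generating function for the choices is (1 + q + q² + q³ + q⁴)·(1 + q² + q⁴)·(1 + q + q³ + q⁵); the count is [q⁴].
(1 + q + q² + q³ + q⁴) has coefficients 1,1,1,1,1 for degrees 0…4.
(1 + q² + q⁴) has coefficients 1,0,1,0,1 for degrees 0…4.
Finally multiplying by (1 + q + q³ + q⁵), the product of all factors after the first has coefficients 1,1,1,2,1 for degrees 0…4.
[q⁴] = 1·1 + 1·2 + 1·1 + 1·1 + 1·1 = 6.

6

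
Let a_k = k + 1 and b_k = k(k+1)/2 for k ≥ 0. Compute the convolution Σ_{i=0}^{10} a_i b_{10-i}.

715

Write out a_i and b_{10-i} for i = 0,…,10 and sum the products.
Σ = 1·55 + 2·45 + 3·36 + 4·28 + 5·21 + 6·15 + 7·10 + 8·6 + 9·3 + 10·1 + 11·0 = 715.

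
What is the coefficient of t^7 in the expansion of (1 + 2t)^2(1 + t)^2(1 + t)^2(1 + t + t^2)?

(1 + 2t)^2 has coefficients 1,4,4 for degrees 0…2.
(1 + t)^2 has coefficients 1,2,1,0,0,0,0,0 for degrees 0…7.
Multiplying by (1 + t)^2 gives running coefficients 1,4,6,4,1,0,0,0 for degrees 0…7.
Finally multiplying by (1 + t + t^2), the product of all factors after the first has coefficients 1,5,11,14,11,5,1,0 for degrees 0…7.
[t^7] = 1·0 + 4·1 + 4·5 = 24.

24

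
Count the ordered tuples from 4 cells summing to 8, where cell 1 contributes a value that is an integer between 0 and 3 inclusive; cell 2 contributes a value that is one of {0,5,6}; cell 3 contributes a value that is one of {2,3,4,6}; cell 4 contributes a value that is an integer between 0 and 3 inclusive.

The generating function for the choices is (1 + x + x² + x³)·(1 + x⁵ + x⁶)·(x² + x³ + x⁴ + x⁶)·(1 + x + x² + x³); the count is [x⁸].
(1 + x + x² + x³) has coefficients 1,1,1,1 for degrees 0…3.
(1 + x⁵ + x⁶) has coefficients 1,0,0,0,0,1,1,0,0 for degrees 0…8.
Multiplying by (x² + x³ + x⁴ + x⁶) gives running coefficients 0,0,1,1,1,0,1,1,2 for degrees 0…8.
Finally multiplying by (1 + x + x² + x³), the product of all factors after the first has coefficients 0,0,1,2,3,3,3,3,4 for degrees 0…8.
[x⁸] = 1·4 + 1·3 + 1·3 + 1·3 = 13.

13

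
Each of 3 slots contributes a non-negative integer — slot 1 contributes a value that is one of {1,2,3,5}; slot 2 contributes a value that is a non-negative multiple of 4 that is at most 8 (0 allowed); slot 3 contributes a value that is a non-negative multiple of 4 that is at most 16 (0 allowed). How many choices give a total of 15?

The generating function for the choices is (y + y² + y³ + y⁵)·(1 + y⁴ + y⁸)·(1 + y⁴ + y⁸ + y¹² + y¹⁶); the count is [y¹⁵].
(y + y² + y³ + y⁵) has coefficients 0,1,1,1,0,1 for degrees 0…5.
(1 + y⁴ + y⁸) has coefficients 1,0,0,0,1,0,0,0,1,0,0,0,0,0,0,0 for degrees 0…15.
Finally multiplying by (1 + y⁴ + y⁸ + y¹² + y¹⁶), the product of all factors after the first has coefficients 1,0,0,0,2,0,0,0,3,0,0,0,3,0,0,0 for degrees 0…15.
[y¹⁵] = 1·0 + 1·0 + 1·3 + 1·0 = 3.

3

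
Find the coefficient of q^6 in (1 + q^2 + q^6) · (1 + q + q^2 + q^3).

1

(1 + q^2 + q^6) has coefficients 1,0,1,0,0,0,1 for degrees 0…6.
(1 + q + q^2 + q^3) has coefficients 1,1,1,1,0,0,0 for degrees 0…6.
[q^6] = 1·0 + 1·0 + 1·1 = 1.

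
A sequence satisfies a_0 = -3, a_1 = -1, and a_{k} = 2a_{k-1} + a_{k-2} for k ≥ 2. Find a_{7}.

The ordinary generating function has denominator 1 - 2t - t^2.
Iterating the recurrence: a_0,…,a_{7} = -3, -1, -5, -11, -27, -65, -157, -379.

-379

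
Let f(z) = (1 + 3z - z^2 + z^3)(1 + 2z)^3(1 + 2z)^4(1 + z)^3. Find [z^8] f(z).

(1 + 3z - z^2 + z^3) has coefficients 1,3,-1,1 for degrees 0…3.
(1 + 2z)^3 has coefficients 1,6,12,8,0,0,0,0,0 for degrees 0…8.
Multiplying by (1 + 2z)^4 gives running coefficients 1,14,84,280,560,672,448,128,0 for degrees 0…8.
Finally multiplying by (1 + z)^3, the product of all factors after the first has coefficients 1,17,129,575,1666,3276,4424,4048,2400 for degrees 0…8.
[z^8] = 1·2400 + 3·4048 − 1·4424 + 1·3276 = 13396.

13396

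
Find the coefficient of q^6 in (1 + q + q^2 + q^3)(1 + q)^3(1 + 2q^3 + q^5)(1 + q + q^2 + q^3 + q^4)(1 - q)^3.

-4

(1 + q + q^2 + q^3) has coefficients 1,1,1,1 for degrees 0…3.
(1 + q)^3 has coefficients 1,3,3,1,0,0,0 for degrees 0…6.
Multiplying by (1 + 2q^3 + q^5) gives running coefficients 1,3,3,3,6,7,5 for degrees 0…6.
Multiplying by (1 + q + q^2 + q^3 + q^4) gives running coefficients 1,4,7,10,16,22,24 for degrees 0…6.
Finally multiplying by (1 - q)^3, the product of all factors after the first has coefficients 1,1,-2,0,3,-3,-4 for degrees 0…6.
[q^6] = 1·(-4) + 1·(-3) + 1·3 + 1·0 = -4.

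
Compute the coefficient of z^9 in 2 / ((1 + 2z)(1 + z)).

-2046

The denominator gives the recurrence a_n = −3a_(n−1) − 2a_(n−2) for n ≥ 2; the numerator fixes a_0 = 2, a_1 = -6.
Iterating: 2, -6, 14, -30, 62, -126, 254, -510, 1022, -2046, so a_9 = -2046.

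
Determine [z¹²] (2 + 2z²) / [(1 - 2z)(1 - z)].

20476

The denominator gives the recurrence a_n = 3a_(n−1) − 2a_(n−2) for n ≥ 3; the numerator fixes a_0 = 2, a_1 = 6, a_2 = 16.
Iterating: 2, 6, 16, 36, 76, 156, 316, 636, 1276, 2556, 5116, 10236, 20476, so a_12 = 20476.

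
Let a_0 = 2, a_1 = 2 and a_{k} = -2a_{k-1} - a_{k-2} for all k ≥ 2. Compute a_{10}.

The ordinary generating function has denominator 1 + 2z + z^2.
Iterating the recurrence: a_0,…,a_{10} = 2, 2, -6, 10, -14, 18, -22, 26, -30, 34, -38.

-38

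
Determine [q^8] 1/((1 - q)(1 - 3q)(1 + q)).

7381

Partial fractions give a closed form: a_n = (-1/4)·1^n + (9/8)·3^n + (1/8)·(-1)^n.
At n = 8: a_8 = 7381.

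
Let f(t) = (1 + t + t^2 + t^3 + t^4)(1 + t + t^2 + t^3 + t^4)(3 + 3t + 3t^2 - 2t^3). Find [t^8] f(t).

10

(1 + t + t^2 + t^3 + t^4) has coefficients 1,1,1,1,1 for degrees 0…4.
(1 + t + t^2 + t^3 + t^4) has coefficients 1,1,1,1,1,0,0,0,0 for degrees 0…8.
Finally multiplying by (3 + 3t + 3t^2 - 2t^3), the product of all factors after the first has coefficients 3,6,9,7,7,4,1,-2,0 for degrees 0…8.
[t^8] = 1·0 + 1·(-2) + 1·1 + 1·4 + 1·7 = 10.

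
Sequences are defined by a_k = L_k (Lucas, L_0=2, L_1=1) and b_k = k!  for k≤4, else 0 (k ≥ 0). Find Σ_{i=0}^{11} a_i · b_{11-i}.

1452

Write out a_i and b_{11-i} for i = 0,…,11 and sum the products.
Σ = 2·0 + 1·0 + 3·0 + 4·0 + 7·0 + 11·0 + 18·0 + 29·24 + 47·6 + 76·2 + 123·1 + 199·1 = 1452.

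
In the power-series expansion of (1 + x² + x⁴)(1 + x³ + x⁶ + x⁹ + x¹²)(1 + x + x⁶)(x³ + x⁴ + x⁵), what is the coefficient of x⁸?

6

(1 + x² + x⁴) has coefficients 1,0,1,0,1 for degrees 0…4.
(1 + x³ + x⁶ + x⁹ + x¹²) has coefficients 1,0,0,1,0,0,1,0,0 for degrees 0…8.
Multiplying by (1 + x + x⁶) gives running coefficients 1,1,0,1,1,0,2,1,0 for degrees 0…8.
Finally multiplying by (x³ + x⁴ + x⁵), the product of all factors after the first has coefficients 0,0,0,1,2,2,2,2,2 for degrees 0…8.
[x⁸] = 1·2 + 1·2 + 1·2 = 6.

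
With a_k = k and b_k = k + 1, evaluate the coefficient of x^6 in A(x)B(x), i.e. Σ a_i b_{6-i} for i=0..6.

56

This is [x^6] in the product of the two ordinary generating functions.
Σ = 0·7 + 1·6 + 2·5 + 3·4 + 4·3 + 5·2 + 6·1 = 56.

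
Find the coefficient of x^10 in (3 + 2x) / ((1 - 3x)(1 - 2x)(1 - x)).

957927

Partial fractions give a closed form: a_n = (33/2)·3^n + (-16)·2^n + (5/2)·1^n.
At n = 10: a_10 = 957927.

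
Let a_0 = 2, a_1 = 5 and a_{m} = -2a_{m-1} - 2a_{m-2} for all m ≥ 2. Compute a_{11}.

288

The ordinary generating function has denominator 1 + 2q + 2q^2.
Iterating the recurrence: a_0,…,a_{11} = 2, 5, -14, 18, -8, -20, 56, -72, 32, 80, -224, 288.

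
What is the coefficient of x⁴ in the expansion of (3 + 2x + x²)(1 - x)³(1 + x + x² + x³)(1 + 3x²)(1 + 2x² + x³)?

12

(3 + 2x + x²) has coefficients 3,2,1 for degrees 0…2.
(1 - x)³ has coefficients 1,-3,3,-1,0 for degrees 0…4.
Multiplying by (1 + x + x² + x³) gives running coefficients 1,-2,1,0,-1 for degrees 0…4.
Multiplying by (1 + 3x²) gives running coefficients 1,-2,4,-6,2 for degrees 0…4.
Finally multiplying by (1 + 2x² + x³), the product of all factors after the first has coefficients 1,-2,6,-9,8 for degrees 0…4.
[x⁴] = 3·8 + 2·(-9) + 1·6 = 12.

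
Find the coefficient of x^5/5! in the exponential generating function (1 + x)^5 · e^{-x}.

-56

The EGF product rule gives c_5 = Σ_{k_1+k_2=5} C(5; k_1,k_2) · ∏ g_i(k_i), where (1+x)^5 gives the falling factorial (5)_k; e^{-x} gives (-1)^k.
g_1(k) for k = 0…5: 1, 5, 20, 60, 120, 120.
g_2(k) for k = 0…5: 1, -1, 1, -1, 1, -1.
c_5 = Σ_k C(5,k)·g_1(k)·g_2(5−k) = 1·1·(-1) + 5·5·1 + 10·20·(-1) + 10·60·1 + 5·120·(-1) + 1·120·1 = −1 + 25 − 200 + 600 − 600 + 120 = -56.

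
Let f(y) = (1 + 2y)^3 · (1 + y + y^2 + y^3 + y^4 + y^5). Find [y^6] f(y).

(1 + 2y)^3 has coefficients 1,6,12,8 for degrees 0…3.
(1 + y + y^2 + y^3 + y^4 + y^5) has coefficients 1,1,1,1,1,1,0 for degrees 0…6.
[y^6] = 1·0 + 6·1 + 12·1 + 8·1 = 26.

26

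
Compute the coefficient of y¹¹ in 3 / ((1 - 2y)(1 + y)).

The denominator gives the recurrence a_n = a_(n−1) + 2a_(n−2) for n ≥ 2; the numerator fixes a_0 = 3, a_1 = 3.
Iterating: 3, 3, 9, 15, 33, 63, 129, 255, 513, 1023, 2049, 4095, so a_11 = 4095.

4095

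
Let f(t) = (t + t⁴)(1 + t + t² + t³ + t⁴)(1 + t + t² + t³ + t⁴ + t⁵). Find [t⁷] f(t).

8

(t + t⁴) has coefficients 0,1,0,0,1 for degrees 0…4.
(1 + t + t² + t³ + t⁴) has coefficients 1,1,1,1,1,0,0,0 for degrees 0…7.
Finally multiplying by (1 + t + t² + t³ + t⁴ + t⁵), the product of all factors after the first has coefficients 1,2,3,4,5,5,4,3 for degrees 0…7.
[t⁷] = 1·4 + 1·4 = 8.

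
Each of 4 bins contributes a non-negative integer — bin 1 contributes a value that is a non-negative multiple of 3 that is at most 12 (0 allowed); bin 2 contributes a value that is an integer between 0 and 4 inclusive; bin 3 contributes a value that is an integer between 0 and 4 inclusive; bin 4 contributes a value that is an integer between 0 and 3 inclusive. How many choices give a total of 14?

33

The generating function for the choices is (1 + y^3 + y^6 + y^9 + y^12)·(1 + y + y^2 + y^3 + y^4)·(1 + y + y^2 + y^3 + y^4)·(1 + y + y^2 + y^3); the count is [y^14].
(1 + y^3 + y^6 + y^9 + y^12) has coefficients 1,0,0,1,0,0,1,0,0,1,0,0,1 for degrees 0…12.
(1 + y + y^2 + y^3 + y^4) has coefficients 1,1,1,1,1,0,0,0,0,0,0,0,0,0,0 for degrees 0…14.
Multiplying by (1 + y + y^2 + y^3 + y^4) gives running coefficients 1,2,3,4,5,4,3,2,1,0,0,0,0,0,0 for degrees 0…14.
Finally multiplying by (1 + y + y^2 + y^3), the product of all factors after the first has coefficients 1,3,6,10,14,16,16,14,10,6,3,1,0,0,0 for degrees 0…14.
[y^14] = 1·0 + 1·1 + 1·10 + 1·16 + 1·6 = 33.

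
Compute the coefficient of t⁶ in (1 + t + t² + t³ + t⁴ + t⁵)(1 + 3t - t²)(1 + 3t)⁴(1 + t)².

(1 + t + t² + t³ + t⁴ + t⁵) has coefficients 1,1,1,1,1,1 for degrees 0…5.
(1 + 3t - t²) has coefficients 1,3,-1,0,0,0,0 for degrees 0…6.
Multiplying by (1 + 3t)⁴ gives running coefficients 1,15,89,258,351,135,-81 for degrees 0…6.
Finally multiplying by (1 + t)², the product of all factors after the first has coefficients 1,17,120,451,956,1095,540 for degrees 0…6.
[t⁶] = 1·540 + 1·1095 + 1·956 + 1·451 + 1·120 + 1·17 = 3179.

3179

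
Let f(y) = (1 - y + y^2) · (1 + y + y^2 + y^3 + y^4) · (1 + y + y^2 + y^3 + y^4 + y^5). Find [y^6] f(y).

4

(1 - y + y^2) has coefficients 1,-1,1 for degrees 0…2.
(1 + y + y^2 + y^3 + y^4) has coefficients 1,1,1,1,1,0,0 for degrees 0…6.
Finally multiplying by (1 + y + y^2 + y^3 + y^4 + y^5), the product of all factors after the first has coefficients 1,2,3,4,5,5,4 for degrees 0…6.
[y^6] = 1·4 − 1·5 + 1·5 = 4.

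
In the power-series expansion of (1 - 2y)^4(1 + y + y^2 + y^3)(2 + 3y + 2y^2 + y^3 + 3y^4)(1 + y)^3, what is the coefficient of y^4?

(1 - 2y)^4 has coefficients 1,-8,24,-32,16 for degrees 0…4.
(1 + y + y^2 + y^3) has coefficients 1,1,1,1,0 for degrees 0…4.
Multiplying by (2 + 3y + 2y^2 + y^3 + 3y^4) gives running coefficients 2,5,7,8,9 for degrees 0…4.
Finally multiplying by (1 + y)^3, the product of all factors after the first has coefficients 2,11,28,46,59 for degrees 0…4.
[y^4] = 1·59 − 8·46 + 24·28 − 32·11 + 16·2 = 43.

43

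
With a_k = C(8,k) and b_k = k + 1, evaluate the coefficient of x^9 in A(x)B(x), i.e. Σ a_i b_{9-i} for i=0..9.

Write out a_i and b_{9-i} for i = 0,…,9 and sum the products.
Σ = 1·10 + 8·9 + 28·8 + 56·7 + 70·6 + 56·5 + 28·4 + 8·3 + 1·2 + 0·1 = 1536.

1536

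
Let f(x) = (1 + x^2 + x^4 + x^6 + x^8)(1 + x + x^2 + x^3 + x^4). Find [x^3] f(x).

(1 + x^2 + x^4 + x^6 + x^8) has coefficients 1,0,1,0 for degrees 0…3.
(1 + x + x^2 + x^3 + x^4) has coefficients 1,1,1,1 for degrees 0…3.
[x^3] = 1·1 + 1·1 = 2.

2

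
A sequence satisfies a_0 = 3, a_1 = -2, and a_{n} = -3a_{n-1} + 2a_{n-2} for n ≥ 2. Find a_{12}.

3722592

The ordinary generating function has denominator 1 + 3y - 2y^2.
Iterating the recurrence: a_0,…,a_{12} = 3, -2, 12, -40, 144, -512, 1824, -6496, 23136, -82400, 293472, -1045216, 3722592.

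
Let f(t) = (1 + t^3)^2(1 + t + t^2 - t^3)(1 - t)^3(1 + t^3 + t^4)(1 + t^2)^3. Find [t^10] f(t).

(1 + t^3)^2 has coefficients 1,0,0,2,0,0,1 for degrees 0…6.
(1 + t + t^2 - t^3) has coefficients 1,1,1,-1,0,0,0,0,0,0,0 for degrees 0…10.
Multiplying by (1 - t)^3 gives running coefficients 1,-2,1,-2,5,-4,1,0,0,0,0 for degrees 0…10.
Multiplying by (1 + t^3 + t^4) gives running coefficients 1,-2,1,-1,4,-5,0,3,1,-3,1 for degrees 0…10.
Finally multiplying by (1 + t^2)^3, the product of all factors after the first has coefficients 1,-2,4,-7,10,-14,16,-17,14,-10,8 for degrees 0…10.
[t^10] = 1·8 + 2·(-17) + 1·10 = -16.

-16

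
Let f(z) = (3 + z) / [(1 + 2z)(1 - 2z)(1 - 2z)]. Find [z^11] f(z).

The denominator gives the recurrence a_n = 2a_(n−1) + 4a_(n−2) − 8a_(n−3) for n ≥ 3; the numerator fixes a_0 = 3, a_1 = 7, a_2 = 26.
Iterating: 3, 7, 26, 56, 160, 336, 864, 1792, 4352, 8960, 20992, 43008, so a_11 = 43008.

43008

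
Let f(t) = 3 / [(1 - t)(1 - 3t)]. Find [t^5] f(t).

Partial fractions give a closed form: a_n = (-3/2)·1^n + (9/2)·3^n.
At n = 5: a_5 = 1092.

1092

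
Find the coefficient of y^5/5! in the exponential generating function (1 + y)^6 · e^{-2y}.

The EGF product rule gives c_5 = Σ_{k_1+k_2=5} C(5; k_1,k_2) · ∏ g_i(k_i), where (1+y)^6 gives the falling factorial (6)_k; e^{-2y} gives (-2)^k.
g_1(k) for k = 0…5: 1, 6, 30, 120, 360, 720.
g_2(k) for k = 0…5: 1, -2, 4, -8, 16, -32.
c_5 = Σ_k C(5,k)·g_1(k)·g_2(5−k) = 1·1·(-32) + 5·6·16 + 10·30·(-8) + 10·120·4 + 5·360·(-2) + 1·720·1 = −32 + 480 − 2400 + 4800 − 3600 + 720 = -32.

-32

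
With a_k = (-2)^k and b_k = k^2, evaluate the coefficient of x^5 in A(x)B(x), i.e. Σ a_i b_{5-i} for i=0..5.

The convolution is the x^5 coefficient of A(x)B(x).
Σ = 1·25 − 2·16 + 4·9 − 8·4 + 16·1 − 32·0 = 13.

13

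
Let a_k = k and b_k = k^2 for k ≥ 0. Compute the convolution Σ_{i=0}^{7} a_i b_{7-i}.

196

This is [x^7] in the product of the two ordinary generating functions.
Σ = 0·49 + 1·36 + 2·25 + 3·16 + 4·9 + 5·4 + 6·1 + 7·0 = 196.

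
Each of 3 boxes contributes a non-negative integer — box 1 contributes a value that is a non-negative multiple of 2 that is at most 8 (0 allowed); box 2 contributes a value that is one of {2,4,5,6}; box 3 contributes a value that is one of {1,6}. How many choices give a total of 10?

The generating function for the choices is (1 + x² + x⁴ + x⁶ + x⁸)·(x² + x⁴ + x⁵ + x⁶)·(x + x⁶); the count is [x¹⁰].
(1 + x² + x⁴ + x⁶ + x⁸) has coefficients 1,0,1,0,1,0,1,0,1 for degrees 0…8.
(x² + x⁴ + x⁵ + x⁶) has coefficients 0,0,1,0,1,1,1,0,0,0,0 for degrees 0…10.
Finally multiplying by (x + x⁶), the product of all factors after the first has coefficients 0,0,0,1,0,1,1,1,1,0,1 for degrees 0…10.
[x¹⁰] = 1·1 + 1·1 + 1·1 + 1·0 + 1·0 = 3.

3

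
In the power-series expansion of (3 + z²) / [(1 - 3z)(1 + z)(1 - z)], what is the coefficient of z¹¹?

620013

The denominator gives the recurrence a_n = 3a_(n−1) + a_(n−2) − 3a_(n−3) for n ≥ 3; the numerator fixes a_0 = 3, a_1 = 9, a_2 = 31.
Iterating: 3, 9, 31, 93, 283, 849, 2551, 7653, 22963, 68889, 206671, 620013, so a_11 = 620013.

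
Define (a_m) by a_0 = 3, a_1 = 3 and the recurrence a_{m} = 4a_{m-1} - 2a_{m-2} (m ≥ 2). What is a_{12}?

1102272

The ordinary generating function has denominator 1 - 4y + 2y^2.
Iterating the recurrence: a_0,…,a_{12} = 3, 3, 6, 18, 60, 204, 696, 2376, 8112, 27696, 94560, 322848, 1102272.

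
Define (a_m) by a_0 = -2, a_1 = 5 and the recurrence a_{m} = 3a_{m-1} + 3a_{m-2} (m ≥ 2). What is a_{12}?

The ordinary generating function has denominator 1 - 3q - 3q^2.
Iterating the recurrence: a_0,…,a_{12} = -2, 5, 9, 42, 153, 585, 2214, 8397, 31833, 120690, 457569, 1734777, 6577038.

6577038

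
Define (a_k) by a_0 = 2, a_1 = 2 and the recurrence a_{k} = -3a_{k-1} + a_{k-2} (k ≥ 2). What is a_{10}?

The ordinary generating function has denominator 1 + 3x - x^2.
Iterating the recurrence: a_0,…,a_{10} = 2, 2, -4, 14, -46, 152, -502, 1658, -5476, 18086, -59734.

-59734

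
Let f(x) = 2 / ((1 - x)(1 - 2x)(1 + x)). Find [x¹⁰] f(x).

2730

Partial fractions give a closed form: a_n = (-1)·1^n + (8/3)·2^n + (1/3)·(-1)^n.
At n = 10: a_10 = 2730.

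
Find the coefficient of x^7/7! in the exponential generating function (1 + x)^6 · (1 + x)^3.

181440

The EGF product rule gives c_7 = Σ_{k_1+k_2=7} C(7; k_1,k_2) · ∏ g_i(k_i), where (1+x)^6 gives the falling factorial (6)_k; (1+x)^3 gives the falling factorial (3)_k.
g_1(k) for k = 0…7: 1, 6, 30, 120, 360, 720, 720, 0.
g_2(k) for k = 0…7: 1, 3, 6, 6, 0, 0, 0, 0.
c_7 = Σ_k C(7,k)·g_1(k)·g_2(7−k) = 35·360·6 + 21·720·6 + 7·720·3 = 75600 + 90720 + 15120 = 181440.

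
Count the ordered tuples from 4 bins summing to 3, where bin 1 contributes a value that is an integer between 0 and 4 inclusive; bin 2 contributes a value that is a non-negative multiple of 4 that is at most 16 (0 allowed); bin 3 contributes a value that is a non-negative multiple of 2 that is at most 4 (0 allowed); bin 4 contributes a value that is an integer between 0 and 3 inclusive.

6

The generating function for the choices is (1 + y + y² + y³ + y⁴)·(1 + y⁴ + y⁸ + y¹² + y¹⁶)·(1 + y² + y⁴)·(1 + y + y² + y³); the count is [y³].
(1 + y + y² + y³ + y⁴) has coefficients 1,1,1,1 for degrees 0…3.
(1 + y⁴ + y⁸ + y¹² + y¹⁶) has coefficients 1,0,0,0 for degrees 0…3.
Multiplying by (1 + y² + y⁴) gives running coefficients 1,0,1,0 for degrees 0…3.
Finally multiplying by (1 + y + y² + y³), the product of all factors after the first has coefficients 1,1,2,2 for degrees 0…3.
[y³] = 1·2 + 1·2 + 1·1 + 1·1 = 6.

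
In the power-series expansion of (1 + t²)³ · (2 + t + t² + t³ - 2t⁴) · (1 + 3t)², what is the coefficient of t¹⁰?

-41

(1 + t²)³ has coefficients 1,0,3,0,3,0,1 for degrees 0…6.
(2 + t + t² + t³ - 2t⁴) has coefficients 2,1,1,1,-2,0,0,0,0,0,0 for degrees 0…10.
Finally multiplying by (1 + 3t)², the product of all factors after the first has coefficients 2,13,25,16,13,-3,-18,0,0,0,0 for degrees 0…10.
[t¹⁰] = 1·0 + 3·0 + 3·(-18) + 1·13 = -41.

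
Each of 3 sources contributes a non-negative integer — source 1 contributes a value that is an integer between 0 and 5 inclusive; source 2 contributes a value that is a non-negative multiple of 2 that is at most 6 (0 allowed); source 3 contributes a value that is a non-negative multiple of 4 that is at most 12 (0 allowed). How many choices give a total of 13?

The generating function for the choices is (1 + t + t^2 + t^3 + t^4 + t^5)·(1 + t^2 + t^4 + t^6)·(1 + t^4 + t^8 + t^12); the count is [t^13].
(1 + t + t^2 + t^3 + t^4 + t^5) has coefficients 1,1,1,1,1,1 for degrees 0…5.
(1 + t^2 + t^4 + t^6) has coefficients 1,0,1,0,1,0,1,0,0,0,0,0,0,0 for degrees 0…13.
Finally multiplying by (1 + t^4 + t^8 + t^12), the product of all factors after the first has coefficients 1,0,1,0,2,0,2,0,2,0,2,0,2,0 for degrees 0…13.
[t^13] = 1·0 + 1·2 + 1·0 + 1·2 + 1·0 + 1·2 = 6.

6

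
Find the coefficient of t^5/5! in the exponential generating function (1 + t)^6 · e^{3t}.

27693

The EGF product rule gives c_5 = Σ_{k_1+k_2=5} C(5; k_1,k_2) · ∏ g_i(k_i), where (1+t)^6 gives the falling factorial (6)_k; e^{3t} gives (3)^k.
g_1(k) for k = 0…5: 1, 6, 30, 120, 360, 720.
g_2(k) for k = 0…5: 1, 3, 9, 27, 81, 243.
c_5 = Σ_k C(5,k)·g_1(k)·g_2(5−k) = 1·1·243 + 5·6·81 + 10·30·27 + 10·120·9 + 5·360·3 + 1·720·1 = 243 + 2430 + 8100 + 10800 + 5400 + 720 = 27693.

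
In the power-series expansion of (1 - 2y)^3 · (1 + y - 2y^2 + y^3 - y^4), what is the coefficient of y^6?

(1 - 2y)^3 has coefficients 1,-6,12,-8 for degrees 0…3.
(1 + y - 2y^2 + y^3 - y^4) has coefficients 1,1,-2,1,-1,0,0 for degrees 0…6.
[y^6] = 1·0 − 6·0 + 12·(-1) − 8·1 = -20.

-20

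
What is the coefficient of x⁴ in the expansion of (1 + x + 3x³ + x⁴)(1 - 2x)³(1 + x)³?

(1 + x + 3x³ + x⁴) has coefficients 1,1,0,3,1 for degrees 0…4.
(1 - 2x)³ has coefficients 1,-6,12,-8,0 for degrees 0…4.
Finally multiplying by (1 + x)³, the product of all factors after the first has coefficients 1,-3,-3,11,6 for degrees 0…4.
[x⁴] = 1·6 + 1·11 + 3·(-3) + 1·1 = 9.

9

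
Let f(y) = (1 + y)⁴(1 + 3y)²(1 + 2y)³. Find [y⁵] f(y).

1740

(1 + y)⁴ has coefficients 1,4,6,4,1 for degrees 0…4.
(1 + 3y)² has coefficients 1,6,9,0,0,0 for degrees 0…5.
Finally multiplying by (1 + 2y)³, the product of all factors after the first has coefficients 1,12,57,134,156,72 for degrees 0…5.
[y⁵] = 1·72 + 4·156 + 6·134 + 4·57 + 1·12 = 1740.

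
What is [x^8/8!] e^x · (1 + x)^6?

The EGF product rule gives c_8 = Σ_{k_1+k_2=8} C(8; k_1,k_2) · ∏ g_i(k_i), where e^x gives (1)^k; (1+x)^6 gives the falling factorial (6)_k.
g_1(k) for k = 0…8: 1, 1, 1, 1, 1, 1, 1, 1, 1.
g_2(k) for k = 0…8: 1, 6, 30, 120, 360, 720, 720, 0, 0.
c_8 = Σ_k C(8,k)·g_1(k)·g_2(8−k) = 28·1·720 + 56·1·720 + 70·1·360 + 56·1·120 + 28·1·30 + 8·1·6 + 1·1·1 = 20160 + 40320 + 25200 + 6720 + 840 + 48 + 1 = 93289.

93289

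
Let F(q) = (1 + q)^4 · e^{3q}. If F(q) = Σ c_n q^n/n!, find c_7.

174555

The EGF product rule gives c_7 = Σ_{k_1+k_2=7} C(7; k_1,k_2) · ∏ g_i(k_i), where (1+q)^4 gives the falling factorial (4)_k; e^{3q} gives (3)^k.
g_1(k) for k = 0…7: 1, 4, 12, 24, 24, 0, 0, 0.
g_2(k) for k = 0…7: 1, 3, 9, 27, 81, 243, 729, 2187.
c_7 = Σ_k C(7,k)·g_1(k)·g_2(7−k) = 1·1·2187 + 7·4·729 + 21·12·243 + 35·24·81 + 35·24·27 = 2187 + 20412 + 61236 + 68040 + 22680 = 174555.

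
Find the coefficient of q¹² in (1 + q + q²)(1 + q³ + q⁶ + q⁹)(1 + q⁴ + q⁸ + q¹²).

(1 + q + q²) has coefficients 1,1,1 for degrees 0…2.
(1 + q³ + q⁶ + q⁹) has coefficients 1,0,0,1,0,0,1,0,0,1,0,0,0 for degrees 0…12.
Finally multiplying by (1 + q⁴ + q⁸ + q¹²), the product of all factors after the first has coefficients 1,0,0,1,1,0,1,1,1,1,1,1,1 for degrees 0…12.
[q¹²] = 1·1 + 1·1 + 1·1 = 3.

3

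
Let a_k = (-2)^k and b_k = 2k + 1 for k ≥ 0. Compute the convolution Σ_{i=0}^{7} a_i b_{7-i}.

-23

Write out a_i and b_{7-i} for i = 0,…,7 and sum the products.
Σ = 1·15 − 2·13 + 4·11 − 8·9 + 16·7 − 32·5 + 64·3 − 128·1 = -23.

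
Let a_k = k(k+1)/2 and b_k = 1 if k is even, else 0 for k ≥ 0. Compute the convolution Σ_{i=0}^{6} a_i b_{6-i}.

The convolution is the t^6 coefficient of A(t)B(t).
Σ = 0·1 + 1·0 + 3·1 + 6·0 + 10·1 + 15·0 + 21·1 = 34.

34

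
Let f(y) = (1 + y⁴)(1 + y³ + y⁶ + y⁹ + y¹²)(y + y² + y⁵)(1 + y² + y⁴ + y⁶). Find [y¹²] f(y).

(1 + y⁴) has coefficients 1,0,0,0,1 for degrees 0…4.
(1 + y³ + y⁶ + y⁹ + y¹²) has coefficients 1,0,0,1,0,0,1,0,0,1,0,0,1 for degrees 0…12.
Multiplying by (y + y² + y⁵) gives running coefficients 0,1,1,0,1,2,0,1,2,0,1,2,0 for degrees 0…12.
Finally multiplying by (1 + y² + y⁴ + y⁶), the product of all factors after the first has coefficients 0,1,1,1,2,3,2,4,4,3,4,5,3 for degrees 0…12.
[y¹²] = 1·3 + 1·4 = 7.

7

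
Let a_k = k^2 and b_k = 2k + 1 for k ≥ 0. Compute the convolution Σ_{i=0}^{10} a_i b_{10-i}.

2035

The convolution is the t^10 coefficient of A(t)B(t).
Σ = 0·21 + 1·19 + 4·17 + 9·15 + 16·13 + 25·11 + 36·9 + 49·7 + 64·5 + 81·3 + 100·1 = 2035.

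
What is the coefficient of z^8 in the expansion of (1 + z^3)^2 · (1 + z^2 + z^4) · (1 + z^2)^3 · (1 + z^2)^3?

57

(1 + z^3)^2 has coefficients 1,0,0,2,0,0,1 for degrees 0…6.
(1 + z^2 + z^4) has coefficients 1,0,1,0,1,0,0,0,0 for degrees 0…8.
Multiplying by (1 + z^2)^3 gives running coefficients 1,0,4,0,7,0,7,0,4 for degrees 0…8.
Finally multiplying by (1 + z^2)^3, the product of all factors after the first has coefficients 1,0,7,0,22,0,41,0,50 for degrees 0…8.
[z^8] = 1·50 + 2·0 + 1·7 = 57.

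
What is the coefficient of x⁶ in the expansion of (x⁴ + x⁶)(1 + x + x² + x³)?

(x⁴ + x⁶) has coefficients 0,0,0,0,1,0,1 for degrees 0…6.
(1 + x + x² + x³) has coefficients 1,1,1,1,0,0,0 for degrees 0…6.
[x⁶] = 1·1 + 1·1 = 2.

2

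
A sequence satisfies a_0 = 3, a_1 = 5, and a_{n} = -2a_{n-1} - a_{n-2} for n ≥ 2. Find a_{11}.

The ordinary generating function has denominator 1 + 2t + t^2.
Iterating the recurrence: a_0,…,a_{11} = 3, 5, -13, 21, -29, 37, -45, 53, -61, 69, -77, 85.

85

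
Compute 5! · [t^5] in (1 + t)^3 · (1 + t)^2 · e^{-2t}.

The EGF product rule gives c_5 = Σ_{k_1+k_2+k_3=5} C(5; k_1,k_2,k_3) · ∏ g_i(k_i), where (1+t)^3 gives the falling factorial (3)_k; (1+t)^2 gives the falling factorial (2)_k; e^{-2t} gives (-2)^k.
g_1(k) for k = 0…5: 1, 3, 6, 6, 0, 0.
g_2(k) for k = 0…5: 1, 2, 2, 0, 0, 0.
g_3(k) for k = 0…5: 1, -2, 4, -8, 16, -32.
First combine the last two factors: h(k) = Σ_j C(k,j)·g_2(j)·g_3(k−j) for k = 0…5: 1, 0, -2, 4, 0, -32.
c_5 = Σ_k C(5,k)·g_1(k)·h(5−k) = 1·1·(-32) + 10·6·4 + 10·6·(-2) = −32 + 240 − 120 = 88.

88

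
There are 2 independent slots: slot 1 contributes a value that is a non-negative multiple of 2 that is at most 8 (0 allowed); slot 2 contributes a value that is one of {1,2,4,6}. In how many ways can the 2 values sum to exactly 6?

3

The generating function for the choices is (1 + y² + y⁴ + y⁶ + y⁸)·(y + y² + y⁴ + y⁶); the count is [y⁶].
(1 + y² + y⁴ + y⁶ + y⁸) has coefficients 1,0,1,0,1,0,1 for degrees 0…6.
(y + y² + y⁴ + y⁶) has coefficients 0,1,1,0,1,0,1 for degrees 0…6.
[y⁶] = 1·1 + 1·1 + 1·1 + 1·0 = 3.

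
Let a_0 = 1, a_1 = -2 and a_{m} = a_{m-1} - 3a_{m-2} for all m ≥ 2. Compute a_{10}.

160

The ordinary generating function has denominator 1 - x + 3x^2.
Iterating the recurrence: a_0,…,a_{10} = 1, -2, -5, 1, 16, 13, -35, -74, 31, 253, 160.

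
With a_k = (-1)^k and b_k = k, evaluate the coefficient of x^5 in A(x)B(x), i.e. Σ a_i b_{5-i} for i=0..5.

3

Write out a_i and b_{5-i} for i = 0,…,5 and sum the products.
Σ = 1·5 − 1·4 + 1·3 − 1·2 + 1·1 − 1·0 = 3.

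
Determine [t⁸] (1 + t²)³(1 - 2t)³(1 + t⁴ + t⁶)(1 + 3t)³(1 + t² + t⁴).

-309

(1 + t²)³ has coefficients 1,0,3,0,3,0,1 for degrees 0…6.
(1 - 2t)³ has coefficients 1,-6,12,-8,0,0,0,0,0 for degrees 0…8.
Multiplying by (1 + t⁴ + t⁶) gives running coefficients 1,-6,12,-8,1,-6,13,-14,12 for degrees 0…8.
Multiplying by (1 + 3t)³ gives running coefficients 1,3,-15,-35,91,111,-230,-32,75 for degrees 0…8.
Finally multiplying by (1 + t² + t⁴), the product of all factors after the first has coefficients 1,3,-14,-32,77,79,-154,44,-64 for degrees 0…8.
[t⁸] = 1·(-64) + 3·(-154) + 3·77 + 1·(-14) = -309.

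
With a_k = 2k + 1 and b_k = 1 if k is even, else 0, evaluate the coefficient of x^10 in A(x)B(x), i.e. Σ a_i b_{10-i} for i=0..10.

This is [x^10] in the product of the two ordinary generating functions.
Σ = 1·1 + 3·0 + 5·1 + 7·0 + 9·1 + 11·0 + 13·1 + 15·0 + 17·1 + 19·0 + 21·1 = 66.

66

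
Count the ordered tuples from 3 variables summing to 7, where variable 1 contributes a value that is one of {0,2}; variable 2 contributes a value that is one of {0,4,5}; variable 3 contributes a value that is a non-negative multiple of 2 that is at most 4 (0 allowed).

The generating function for the choices is (1 + q^2)·(1 + q^4 + q^5)·(1 + q^2 + q^4); the count is [q^7].
(1 + q^2) has coefficients 1,0,1 for degrees 0…2.
(1 + q^4 + q^5) has coefficients 1,0,0,0,1,1,0,0 for degrees 0…7.
Finally multiplying by (1 + q^2 + q^4), the product of all factors after the first has coefficients 1,0,1,0,2,1,1,1 for degrees 0…7.
[q^7] = 1·1 + 1·1 = 2.

2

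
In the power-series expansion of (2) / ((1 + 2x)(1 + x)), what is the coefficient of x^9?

Partial fractions give a closed form: a_n = (4)·(-2)^n + (-2)·(-1)^n.
At n = 9: a_9 = -2046.

-2046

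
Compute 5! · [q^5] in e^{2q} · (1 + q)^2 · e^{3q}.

11875

The EGF product rule gives c_5 = Σ_{k_1+k_2+k_3=5} C(5; k_1,k_2,k_3) · ∏ g_i(k_i), where e^{2q} gives (2)^k; (1+q)^2 gives the falling factorial (2)_k; e^{3q} gives (3)^k.
g_1(k) for k = 0…5: 1, 2, 4, 8, 16, 32.
g_2(k) for k = 0…5: 1, 2, 2, 0, 0, 0.
g_3(k) for k = 0…5: 1, 3, 9, 27, 81, 243.
First combine the last two factors: h(k) = Σ_j C(k,j)·g_2(j)·g_3(k−j) for k = 0…5: 1, 5, 23, 99, 405, 1593.
c_5 = Σ_k C(5,k)·g_1(k)·h(5−k) = 1·1·1593 + 5·2·405 + 10·4·99 + 10·8·23 + 5·16·5 + 1·32·1 = 1593 + 4050 + 3960 + 1840 + 400 + 32 = 11875.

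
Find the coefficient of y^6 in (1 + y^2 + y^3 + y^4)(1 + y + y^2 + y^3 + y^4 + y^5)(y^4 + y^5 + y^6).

4

(1 + y^2 + y^3 + y^4) has coefficients 1,0,1,1,1 for degrees 0…4.
(1 + y + y^2 + y^3 + y^4 + y^5) has coefficients 1,1,1,1,1,1,0 for degrees 0…6.
Finally multiplying by (y^4 + y^5 + y^6), the product of all factors after the first has coefficients 0,0,0,0,1,2,3 for degrees 0…6.
[y^6] = 1·3 + 1·1 + 1·0 + 1·0 = 4.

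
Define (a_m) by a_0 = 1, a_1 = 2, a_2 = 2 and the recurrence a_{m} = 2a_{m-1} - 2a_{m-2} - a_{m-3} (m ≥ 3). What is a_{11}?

-96

The ordinary generating function has denominator 1 - 2t + 2t^2 + t^3.
Iterating the recurrence: a_0,…,a_{11} = 1, 2, 2, -1, -8, -16, -15, 10, 66, 127, 112, -96.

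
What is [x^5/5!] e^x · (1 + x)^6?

4051

The EGF product rule gives c_5 = Σ_{k_1+k_2=5} C(5; k_1,k_2) · ∏ g_i(k_i), where e^x gives (1)^k; (1+x)^6 gives the falling factorial (6)_k.
g_1(k) for k = 0…5: 1, 1, 1, 1, 1, 1.
g_2(k) for k = 0…5: 1, 6, 30, 120, 360, 720.
c_5 = Σ_k C(5,k)·g_1(k)·g_2(5−k) = 1·1·720 + 5·1·360 + 10·1·120 + 10·1·30 + 5·1·6 + 1·1·1 = 720 + 1800 + 1200 + 300 + 30 + 1 = 4051.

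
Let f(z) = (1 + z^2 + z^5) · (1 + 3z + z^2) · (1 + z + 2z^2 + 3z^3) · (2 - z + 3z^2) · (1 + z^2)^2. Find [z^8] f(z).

231

(1 + z^2 + z^5) has coefficients 1,0,1,0,0,1 for degrees 0…5.
(1 + 3z + z^2) has coefficients 1,3,1,0,0,0,0,0,0 for degrees 0…8.
Multiplying by (1 + z + 2z^2 + 3z^3) gives running coefficients 1,4,6,10,11,3,0,0,0 for degrees 0…8.
Multiplying by (2 - z + 3z^2) gives running coefficients 2,7,11,26,30,25,30,9,0 for degrees 0…8.
Finally multiplying by (1 + z^2)^2, the product of all factors after the first has coefficients 2,7,15,40,54,84,101,85,90 for degrees 0…8.
[z^8] = 1·90 + 1·101 + 1·40 = 231.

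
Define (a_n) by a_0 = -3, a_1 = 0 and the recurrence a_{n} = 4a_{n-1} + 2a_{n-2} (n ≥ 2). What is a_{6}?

The ordinary generating function has denominator 1 - 4z - 2z^2.
Iterating the recurrence: a_0,…,a_{6} = -3, 0, -6, -24, -108, -480, -2136.

-2136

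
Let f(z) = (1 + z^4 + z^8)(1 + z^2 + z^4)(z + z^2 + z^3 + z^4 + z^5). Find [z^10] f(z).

3

(1 + z^4 + z^8) has coefficients 1,0,0,0,1,0,0,0,1 for degrees 0…8.
(1 + z^2 + z^4) has coefficients 1,0,1,0,1,0,0,0,0,0,0 for degrees 0…10.
Finally multiplying by (z + z^2 + z^3 + z^4 + z^5), the product of all factors after the first has coefficients 0,1,1,2,2,3,2,2,1,1,0 for degrees 0…10.
[z^10] = 1·0 + 1·2 + 1·1 = 3.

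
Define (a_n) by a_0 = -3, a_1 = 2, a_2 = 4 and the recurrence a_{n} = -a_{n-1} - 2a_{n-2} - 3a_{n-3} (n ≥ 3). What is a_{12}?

-309

The ordinary generating function has denominator 1 + t + 2t^2 + 3t^3.
Iterating the recurrence: a_0,…,a_{12} = -3, 2, 4, 1, -15, 1, 26, 17, -72, -40, 133, 163, -309.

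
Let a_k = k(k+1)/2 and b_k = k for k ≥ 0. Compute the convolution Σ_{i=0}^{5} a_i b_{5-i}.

The convolution is the t^5 coefficient of A(t)B(t).
Σ = 0·5 + 1·4 + 3·3 + 6·2 + 10·1 + 15·0 = 35.

35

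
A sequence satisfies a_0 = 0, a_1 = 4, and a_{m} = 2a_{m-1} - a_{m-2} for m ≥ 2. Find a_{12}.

48

The ordinary generating function has denominator 1 - 2z + z^2.
Iterating the recurrence: a_0,…,a_{12} = 0, 4, 8, 12, 16, 20, 24, 28, 32, 36, 40, 44, 48.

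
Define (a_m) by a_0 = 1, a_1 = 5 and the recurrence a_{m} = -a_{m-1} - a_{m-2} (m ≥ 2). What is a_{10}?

5

The ordinary generating function has denominator 1 + z + z^2.
Iterating the recurrence: a_0,…,a_{10} = 1, 5, -6, 1, 5, -6, 1, 5, -6, 1, 5.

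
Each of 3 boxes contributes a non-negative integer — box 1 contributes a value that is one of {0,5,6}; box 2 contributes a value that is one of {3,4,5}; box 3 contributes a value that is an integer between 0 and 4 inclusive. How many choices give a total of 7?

The generating function for the choices is (1 + z^5 + z^6)·(z^3 + z^4 + z^5)·(1 + z + z^2 + z^3 + z^4); the count is [z^7].
(1 + z^5 + z^6) has coefficients 1,0,0,0,0,1,1 for degrees 0…6.
(z^3 + z^4 + z^5) has coefficients 0,0,0,1,1,1,0,0 for degrees 0…7.
Finally multiplying by (1 + z + z^2 + z^3 + z^4), the product of all factors after the first has coefficients 0,0,0,1,2,3,3,3 for degrees 0…7.
[z^7] = 1·3 + 1·0 + 1·0 = 3.

3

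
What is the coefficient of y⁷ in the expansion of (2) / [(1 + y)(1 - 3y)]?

Partial fractions give a closed form: a_n = (1/2)·(-1)^n + (3/2)·3^n.
At n = 7: a_7 = 3280.

3280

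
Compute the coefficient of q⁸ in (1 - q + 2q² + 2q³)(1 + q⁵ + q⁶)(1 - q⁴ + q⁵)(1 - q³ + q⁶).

(1 - q + 2q² + 2q³) has coefficients 1,-1,2,2 for degrees 0…3.
(1 + q⁵ + q⁶) has coefficients 1,0,0,0,0,1,1,0,0 for degrees 0…8.
Multiplying by (1 - q⁴ + q⁵) gives running coefficients 1,0,0,0,-1,2,1,0,0 for degrees 0…8.
Finally multiplying by (1 - q³ + q⁶), the product of all factors after the first has coefficients 1,0,0,-1,-1,2,2,1,-2 for degrees 0…8.
[q⁸] = 1·(-2) − 1·1 + 2·2 + 2·2 = 5.

5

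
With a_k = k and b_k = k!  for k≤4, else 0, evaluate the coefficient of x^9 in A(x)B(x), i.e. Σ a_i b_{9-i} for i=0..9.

This is [x^9] in the product of the two ordinary generating functions.
Σ = 0·0 + 1·0 + 2·0 + 3·0 + 4·0 + 5·24 + 6·6 + 7·2 + 8·1 + 9·1 = 187.

187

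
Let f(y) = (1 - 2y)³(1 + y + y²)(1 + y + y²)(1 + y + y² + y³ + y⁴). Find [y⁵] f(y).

(1 - 2y)³ has coefficients 1,-6,12,-8 for degrees 0…3.
(1 + y + y²) has coefficients 1,1,1,0,0,0 for degrees 0…5.
Multiplying by (1 + y + y²) gives running coefficients 1,2,3,2,1,0 for degrees 0…5.
Finally multiplying by (1 + y + y² + y³ + y⁴), the product of all factors after the first has coefficients 1,3,6,8,9,8 for degrees 0…5.
[y⁵] = 1·8 − 6·9 + 12·8 − 8·6 = 2.

2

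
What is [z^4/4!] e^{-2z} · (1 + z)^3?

The EGF product rule gives c_4 = Σ_{k_1+k_2=4} C(4; k_1,k_2) · ∏ g_i(k_i), where e^{-2z} gives (-2)^k; (1+z)^3 gives the falling factorial (3)_k.
g_1(k) for k = 0…4: 1, -2, 4, -8, 16.
g_2(k) for k = 0…4: 1, 3, 6, 6, 0.
c_4 = Σ_k C(4,k)·g_1(k)·g_2(4−k) = 4·(-2)·6 + 6·4·6 + 4·(-8)·3 + 1·16·1 = −48 + 144 − 96 + 16 = 16.

16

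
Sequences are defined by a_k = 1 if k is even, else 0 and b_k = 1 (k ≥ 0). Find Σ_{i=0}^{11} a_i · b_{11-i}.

The convolution is the x^11 coefficient of A(x)B(x).
Σ = 1·1 + 0·1 + 1·1 + 0·1 + 1·1 + 0·1 + 1·1 + 0·1 + 1·1 + 0·1 + 1·1 + 0·1 = 6.

6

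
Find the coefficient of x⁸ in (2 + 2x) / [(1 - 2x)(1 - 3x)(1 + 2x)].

30776

The denominator gives the recurrence a_n = 3a_(n−1) + 4a_(n−2) − 12a_(n−3) for n ≥ 3; the numerator fixes a_0 = 2, a_1 = 8, a_2 = 32.
Iterating: 2, 8, 32, 104, 344, 1064, 3320, 10088, 30776, so a_8 = 30776.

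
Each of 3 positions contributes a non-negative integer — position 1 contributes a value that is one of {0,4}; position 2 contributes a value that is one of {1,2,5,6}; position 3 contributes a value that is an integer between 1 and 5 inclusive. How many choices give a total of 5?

The generating function for the choices is (1 + q⁴)·(q + q² + q⁵ + q⁶)·(q + q² + q³ + q⁴ + q⁵); the count is [q⁵].
(1 + q⁴) has coefficients 1,0,0,0,1 for degrees 0…4.
(q + q² + q⁵ + q⁶) has coefficients 0,1,1,0,0,1 for degrees 0…5.
Finally multiplying by (q + q² + q³ + q⁴ + q⁵), the product of all factors after the first has coefficients 0,0,1,2,2,2 for degrees 0…5.
[q⁵] = 1·2 + 1·0 = 2.

2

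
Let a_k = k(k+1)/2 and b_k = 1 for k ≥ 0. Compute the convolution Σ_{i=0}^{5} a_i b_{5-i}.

35

Write out a_i and b_{5-i} for i = 0,…,5 and sum the products.
Σ = 0·1 + 1·1 + 3·1 + 6·1 + 10·1 + 15·1 = 35.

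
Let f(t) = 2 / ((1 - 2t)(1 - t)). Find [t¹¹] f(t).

8190

Partial fractions give a closed form: a_n = (4)·2^n + (-2)·1^n.
At n = 11: a_11 = 8190.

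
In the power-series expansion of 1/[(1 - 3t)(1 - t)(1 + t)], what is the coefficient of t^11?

199290

Partial fractions give a closed form: a_n = (9/8)·3^n + (-1/4)·1^n + (1/8)·(-1)^n.
At n = 11: a_11 = 199290.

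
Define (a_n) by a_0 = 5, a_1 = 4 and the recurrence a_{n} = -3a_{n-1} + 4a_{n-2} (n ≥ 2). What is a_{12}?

3355448

The ordinary generating function has denominator 1 + 3z - 4z^2.
Iterating the recurrence: a_0,…,a_{12} = 5, 4, 8, -8, 56, -200, 824, -3272, 13112, -52424, 209720, -838856, 3355448.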